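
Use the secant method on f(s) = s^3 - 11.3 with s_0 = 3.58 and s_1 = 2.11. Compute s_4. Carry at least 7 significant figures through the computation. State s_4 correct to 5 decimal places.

f(s_0) = 34.582712, f(s_1) = -1.906069
s_2 = 2.110000 - (-1.906069)·(2.110000 - 3.580000)/(-1.906069 - (34.582712)) = 2.186789; f(s_2) = -0.842680
s_3 = 2.186789 - (-0.842680)·(2.186789 - 2.110000)/(-0.842680 - (-1.906069)) = 2.247640; f(s_3) = 0.054813
s_4 = 2.247640 - (0.054813)·(2.247640 - 2.186789)/(0.054813 - (-0.842680)) = 2.243923; f(s_4) = -0.001418

2.24392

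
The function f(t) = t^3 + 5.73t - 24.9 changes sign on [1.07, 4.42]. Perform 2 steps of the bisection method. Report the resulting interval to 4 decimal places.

[1.9075, 2.7450]

f(1.070000) = -17.543857, f(4.420000) = 86.777488 (opposite signs)
step 1: m = 2.745000, f(m) = 11.512494 > 0 → root in [1.070000, 2.745000]
step 2: m = 1.907500, f(m) = -7.029479 < 0 → root in [1.907500, 2.745000]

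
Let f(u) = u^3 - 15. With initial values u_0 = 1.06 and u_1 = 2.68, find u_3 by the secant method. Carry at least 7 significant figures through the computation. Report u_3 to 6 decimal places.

2.451910

f(u_0) = -13.808984, f(u_1) = 4.248832
u_2 = 2.680000 - (4.248832)·(2.680000 - 1.060000)/(4.248832 - (-13.808984)) = 2.298829; f(u_2) = -2.851567
u_3 = 2.298829 - (-2.851567)·(2.298829 - 2.680000)/(-2.851567 - (4.248832)) = 2.451910; f(u_3) = -0.259453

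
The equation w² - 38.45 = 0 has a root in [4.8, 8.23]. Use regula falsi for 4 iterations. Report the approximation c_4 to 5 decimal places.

6.20019

f(4.800000) = -15.410000, f(8.230000) = 29.282900
step 1: c = 5.982655, f(c) = -2.657834 < 0 → new bracket [5.982655, 8.230000]
step 2: c = 6.169660, f(c) = -0.385293 < 0 → new bracket [6.169660, 8.230000]
step 3: c = 6.196417, f(c) = -0.054413 < 0 → new bracket [6.196417, 8.230000]
step 4: c = 6.200189, f(c) = -0.007656 < 0 → new bracket [6.200189, 8.230000]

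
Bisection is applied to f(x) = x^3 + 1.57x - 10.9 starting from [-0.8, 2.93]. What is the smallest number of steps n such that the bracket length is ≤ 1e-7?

Initial width b − a = 2.93 − -0.8 = 3.730000.
After n steps the width is (b−a)/2^n; need (b−a)/2^n ≤ 1e-7.
So n ≥ log₂(3.730000/1e-7) = log₂(37300000.0000) ≈ 25.1527.
Hence n = 26.

26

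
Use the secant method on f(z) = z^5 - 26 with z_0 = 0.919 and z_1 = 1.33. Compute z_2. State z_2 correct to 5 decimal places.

3.89001

Secant update: z_(k+1) = z_k − f(z_k)·(z_k − z_(k-1))/(f(z_k) − f(z_(k-1))).
f(z_0) = -25.344493, f(z_1) = -21.838420
z_2 = 1.330000 - (-21.838420)·(1.330000 - 0.919000)/(-21.838420 - (-25.344493)) = 3.890013; f(z_2) = 864.748915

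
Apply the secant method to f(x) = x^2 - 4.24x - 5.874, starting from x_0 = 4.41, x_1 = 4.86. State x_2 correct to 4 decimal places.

f(x_0) = -5.124300, f(x_1) = -2.860800
x_2 = 4.860000 - (-2.860800)·(4.860000 - 4.410000)/(-2.860800 - (-5.124300)) = 5.428748; f(x_2) = 0.579410

5.4287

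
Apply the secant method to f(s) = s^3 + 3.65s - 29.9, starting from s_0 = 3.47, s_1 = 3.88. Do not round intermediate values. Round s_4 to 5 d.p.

2.71761

f(s_0) = 24.547423, f(s_1) = 42.673072
s_2 = 3.880000 - (42.673072)·(3.880000 - 3.470000)/(42.673072 - (24.547423)) = 2.914740; f(s_2) = 5.501592
s_3 = 2.914740 - (5.501592)·(2.914740 - 3.880000)/(5.501592 - (42.673072)) = 2.771876; f(s_3) = 1.514500
s_4 = 2.771876 - (1.514500)·(2.771876 - 2.914740)/(1.514500 - (5.501592)) = 2.717609; f(s_4) = 0.089906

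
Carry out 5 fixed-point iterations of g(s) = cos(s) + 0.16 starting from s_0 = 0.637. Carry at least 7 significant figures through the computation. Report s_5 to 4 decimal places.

s_1 = g(0.637000) = 0.963884
s_2 = g(0.963884) = 0.730334
s_3 = g(0.730334) = 0.904952
s_4 = g(0.904952) = 0.777724
s_5 = g(0.777724) = 0.872513

0.8725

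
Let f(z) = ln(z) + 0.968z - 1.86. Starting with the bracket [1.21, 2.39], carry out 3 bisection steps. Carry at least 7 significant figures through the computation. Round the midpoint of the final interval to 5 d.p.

1.43125

f(1.210000) = -0.498100, f(2.390000) = 1.324813 (opposite signs)
step 1: m = 1.800000, f(m) = 0.470187 > 0 → root in [1.210000, 1.800000]
step 2: m = 1.505000, f(m) = 0.005633 > 0 → root in [1.210000, 1.505000]
step 3: m = 1.357500, f(m) = -0.240295 < 0 → root in [1.357500, 1.505000]
Midpoint of [1.357500, 1.505000] = 1.431250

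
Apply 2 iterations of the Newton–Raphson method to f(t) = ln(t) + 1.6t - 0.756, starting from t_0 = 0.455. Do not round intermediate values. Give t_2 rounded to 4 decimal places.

Newton update: t ← t − f(t)/f'(t).
f'(t) = 1/t + 1.6
t_0 = 0.455000: f = -0.815458, f' = 3.797802 → t_1 = 0.455000 - (-0.815458)/(3.797802) = 0.669718
t_1 = 0.669718: f = -0.085349, f' = 3.093165 → t_2 = 0.669718 - (-0.085349)/(3.093165) = 0.697311

0.6973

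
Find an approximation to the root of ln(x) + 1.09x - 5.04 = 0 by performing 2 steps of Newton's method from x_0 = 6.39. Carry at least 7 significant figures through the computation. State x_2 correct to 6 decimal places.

3.479365

Newton update: x ← x − f(x)/f'(x).
f'(x) = 1/x + 1.09
x_0 = 6.390000: f = 3.779834, f' = 1.246495 → x_1 = 6.390000 - (3.779834)/(1.246495) = 3.357629
x_1 = 3.357629: f = -0.168950, f' = 1.387829 → x_2 = 3.357629 - (-0.168950)/(1.387829) = 3.479365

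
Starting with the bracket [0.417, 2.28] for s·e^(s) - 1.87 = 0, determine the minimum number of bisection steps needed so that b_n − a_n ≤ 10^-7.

25

Initial width b − a = 2.28 − 0.417 = 1.863000.
After n steps the width is (b−a)/2^n; need (b−a)/2^n ≤ 10^-7.
So n ≥ log₂(1.863000/10^-7) = log₂(18630000.0000) ≈ 24.1511.
Hence n = 25.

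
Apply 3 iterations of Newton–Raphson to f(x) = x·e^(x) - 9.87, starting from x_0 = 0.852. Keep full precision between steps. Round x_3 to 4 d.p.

1.8224

Newton update: x ← x − f(x)/f'(x).
f'(x) = (x + 1)·e^(x)
x_0 = 0.852000: f = -7.872630, f' = 4.341701 → x_1 = 0.852000 - (-7.872630)/(4.341701) = 2.665260
x_1 = 2.665260: f = 28.434254, f' = 52.675933 → x_2 = 2.665260 - (28.434254)/(52.675933) = 2.125464
x_2 = 2.125464: f = 7.934541, f' = 26.181321 → x_3 = 2.125464 - (7.934541)/(26.181321) = 1.822402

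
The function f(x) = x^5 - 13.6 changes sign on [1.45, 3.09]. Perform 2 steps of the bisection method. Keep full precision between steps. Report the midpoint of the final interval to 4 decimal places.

f(1.450000) = -7.190266, f(3.090000) = 268.103600 (opposite signs)
step 1: m = 2.270000, f(m) = 46.673899 > 0 → root in [1.450000, 2.270000]
step 2: m = 1.860000, f(m) = 8.662028 > 0 → root in [1.450000, 1.860000]
Midpoint of [1.450000, 1.860000] = 1.655000

1.6550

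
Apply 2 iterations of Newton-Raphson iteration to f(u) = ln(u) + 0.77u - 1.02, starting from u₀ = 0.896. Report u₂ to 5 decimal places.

1.14672

Newton update: u ← u − f(u)/f'(u).
f'(u) = 1/u + 0.77
u_0 = 0.896000: f = -0.439895, f' = 1.886071 → u_1 = 0.896000 - (-0.439895)/(1.886071) = 1.129233
u_1 = 1.129233: f = -0.028951, f' = 1.655557 → u_2 = 1.129233 - (-0.028951)/(1.655557) = 1.146721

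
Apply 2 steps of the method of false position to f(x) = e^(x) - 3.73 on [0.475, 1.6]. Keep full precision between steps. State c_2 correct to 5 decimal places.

f(0.475000) = -2.121986, f(1.600000) = 1.223032
step 1: c = 1.188668, f(c) = -0.447293 < 0 → new bracket [1.188668, 1.600000]
step 2: c = 1.298818, f(c) = -0.065038 < 0 → new bracket [1.298818, 1.600000]

1.29882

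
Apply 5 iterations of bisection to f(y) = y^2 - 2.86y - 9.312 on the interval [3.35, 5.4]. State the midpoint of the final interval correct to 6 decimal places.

4.791406

f(3.350000) = -7.670500, f(5.400000) = 4.404000 (opposite signs)
step 1: m = 4.375000, f(m) = -2.683875 < 0 → root in [4.375000, 5.400000]
step 2: m = 4.887500, f(m) = 0.597406 > 0 → root in [4.375000, 4.887500]
step 3: m = 4.631250, f(m) = -1.108898 < 0 → root in [4.631250, 4.887500]
step 4: m = 4.759375, f(m) = -0.272162 < 0 → root in [4.759375, 4.887500]
step 5: m = 4.823438, f(m) = 0.158518 > 0 → root in [4.759375, 4.823438]
Midpoint of [4.759375, 4.823438] = 4.791406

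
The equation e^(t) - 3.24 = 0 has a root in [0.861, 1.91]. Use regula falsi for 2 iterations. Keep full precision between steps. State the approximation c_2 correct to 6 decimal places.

f(0.861000) = -0.874475, f(1.910000) = 3.513089
step 1: c = 1.070074, f(c) = -0.324406 < 0 → new bracket [1.070074, 1.910000]
step 2: c = 1.141078, f(c) = -0.109861 < 0 → new bracket [1.141078, 1.910000]

1.141078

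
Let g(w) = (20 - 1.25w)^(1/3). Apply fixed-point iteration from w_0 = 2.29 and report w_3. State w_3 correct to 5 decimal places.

w_1 = g(2.290000) = 2.578195
w_2 = g(2.578195) = 2.560002
w_3 = g(2.560002) = 2.561158

2.56116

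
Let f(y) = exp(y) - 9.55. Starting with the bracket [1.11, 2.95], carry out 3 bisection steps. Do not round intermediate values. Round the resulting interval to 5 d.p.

[2.03000, 2.26000]

f(1.110000) = -6.515642, f(2.950000) = 9.555954 (opposite signs)
step 1: m = 2.030000, f(m) = -1.935914 < 0 → root in [2.030000, 2.950000]
step 2: m = 2.490000, f(m) = 2.511276 > 0 → root in [2.030000, 2.490000]
step 3: m = 2.260000, f(m) = 0.033089 > 0 → root in [2.030000, 2.260000]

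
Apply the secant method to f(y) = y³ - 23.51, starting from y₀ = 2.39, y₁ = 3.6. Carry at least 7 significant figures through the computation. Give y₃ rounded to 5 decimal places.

2.83950

f(y_0) = -9.858081, f(y_1) = 23.146000
y_2 = 3.600000 - (23.146000)·(3.600000 - 2.390000)/(23.146000 - (-9.858081)) = 2.751418; f(y_2) = -2.680931
y_3 = 2.751418 - (-2.680931)·(2.751418 - 3.600000)/(-2.680931 - (23.146000)) = 2.839504; f(y_3) = -0.615691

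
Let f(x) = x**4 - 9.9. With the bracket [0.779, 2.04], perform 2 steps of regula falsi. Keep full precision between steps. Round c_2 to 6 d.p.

1.710199

f(0.779000) = -9.531744, f(2.040000) = 7.418915
step 1: c = 1.488089, f(c) = -4.996391 < 0 → new bracket [1.488089, 2.040000]
step 2: c = 1.710199, f(c) = -1.345657 < 0 → new bracket [1.710199, 2.040000]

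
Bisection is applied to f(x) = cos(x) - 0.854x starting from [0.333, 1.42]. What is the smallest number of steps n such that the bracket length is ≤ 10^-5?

Initial width b − a = 1.42 − 0.333 = 1.087000.
After n steps the width is (b−a)/2^n; need (b−a)/2^n ≤ 10^-5.
So n ≥ log₂(1.087000/10^-5) = log₂(108700.0000) ≈ 16.7300.
Hence n = 17.

17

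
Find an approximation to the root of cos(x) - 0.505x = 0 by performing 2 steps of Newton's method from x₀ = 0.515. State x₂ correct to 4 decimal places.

1.0277

f'(x) = -sin(x) - 0.505
x_0 = 0.515000: f = 0.610218, f' = -0.997535 → x_1 = 0.515000 - (0.610218)/(-0.997535) = 1.126726
x_1 = 1.126726: f = -0.139378, f' = -1.408010 → x_2 = 1.126726 - (-0.139378)/(-1.408010) = 1.027737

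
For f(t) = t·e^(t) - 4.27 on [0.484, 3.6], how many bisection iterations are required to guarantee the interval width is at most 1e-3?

Initial width b − a = 3.6 − 0.484 = 3.116000.
After n steps the width is (b−a)/2^n; need (b−a)/2^n ≤ 1e-3.
So n ≥ log₂(3.116000/1e-3) = log₂(3116.0000) ≈ 11.6055.
Hence n = 12.

12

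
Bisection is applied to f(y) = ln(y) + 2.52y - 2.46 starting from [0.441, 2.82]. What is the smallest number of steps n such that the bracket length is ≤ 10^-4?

15

Initial width b − a = 2.82 − 0.441 = 2.379000.
After n steps the width is (b−a)/2^n; need (b−a)/2^n ≤ 10^-4.
So n ≥ log₂(2.379000/10^-4) = log₂(23790.0000) ≈ 14.5381.
Hence n = 15.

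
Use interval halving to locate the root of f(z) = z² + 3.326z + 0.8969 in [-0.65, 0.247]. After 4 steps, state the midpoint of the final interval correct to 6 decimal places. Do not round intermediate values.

-0.285594

f(-0.650000) = -0.842500, f(0.247000) = 1.779431 (opposite signs)
step 1: m = -0.201500, f(m) = 0.267313 > 0 → root in [-0.650000, -0.201500]
step 2: m = -0.425750, f(m) = -0.337881 < 0 → root in [-0.425750, -0.201500]
step 3: m = -0.313625, f(m) = -0.047856 < 0 → root in [-0.313625, -0.201500]
step 4: m = -0.257563, f(m) = 0.106586 > 0 → root in [-0.313625, -0.257563]
Midpoint of [-0.313625, -0.257563] = -0.285594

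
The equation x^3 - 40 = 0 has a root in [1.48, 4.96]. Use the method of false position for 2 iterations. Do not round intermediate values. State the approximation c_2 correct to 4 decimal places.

3.0882

False-position update: c = (a·f(b) − b·f(a))/(f(b) − f(a)); replace the endpoint whose sign matches f(c).
f(1.480000) = -36.758208, f(4.960000) = 82.023936
step 1: c = 2.556917, f(c) = -23.283316 < 0 → new bracket [2.556917, 4.960000]
step 2: c = 3.088236, f(c) = -10.546861 < 0 → new bracket [3.088236, 4.960000]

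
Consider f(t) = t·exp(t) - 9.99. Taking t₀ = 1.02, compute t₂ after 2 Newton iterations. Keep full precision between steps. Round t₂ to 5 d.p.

1.90572

f'(t) = (t + 1)·exp(t)
t_0 = 1.020000: f = -7.161341, f' = 5.601853 → t_1 = 1.020000 - (-7.161341)/(5.601853) = 2.298388
t_1 = 2.298388: f = 12.897612, f' = 32.845727 → t_2 = 2.298388 - (12.897612)/(32.845727) = 1.905715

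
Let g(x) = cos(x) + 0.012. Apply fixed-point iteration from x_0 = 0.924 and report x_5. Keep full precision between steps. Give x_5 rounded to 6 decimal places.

x_1 = g(0.924000) = 0.614633
x_2 = g(0.614633) = 0.828985
x_3 = g(0.828985) = 0.687624
x_4 = g(0.687624) = 0.784756
x_5 = g(0.784756) = 0.719561

0.719561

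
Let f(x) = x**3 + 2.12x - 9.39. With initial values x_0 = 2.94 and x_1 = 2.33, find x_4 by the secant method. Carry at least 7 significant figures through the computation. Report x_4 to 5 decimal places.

1.78146

Secant update: x_(k+1) = x_k − f(x_k)·(x_k − x_(k-1))/(f(x_k) − f(x_(k-1))).
f(x_0) = 22.254984, f(x_1) = 8.198937
x_2 = 2.330000 - (8.198937)·(2.330000 - 2.940000)/(8.198937 - (22.254984)) = 1.974185; f(x_2) = 2.489474
x_3 = 1.974185 - (2.489474)·(1.974185 - 2.330000)/(2.489474 - (8.198937)) = 1.819040; f(x_3) = 0.485404
x_4 = 1.819040 - (0.485404)·(1.819040 - 1.974185)/(0.485404 - (2.489474)) = 1.781463; f(x_4) = 0.040372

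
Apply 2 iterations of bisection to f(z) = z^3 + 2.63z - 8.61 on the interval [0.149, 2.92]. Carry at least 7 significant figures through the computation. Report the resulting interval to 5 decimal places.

f(0.149000) = -8.214822, f(2.920000) = 23.966688 (opposite signs)
step 1: m = 1.534500, f(m) = -0.960993 < 0 → root in [1.534500, 2.920000]
step 2: m = 2.227250, f(m) = 8.296259 > 0 → root in [1.534500, 2.227250]

[1.53450, 2.22725]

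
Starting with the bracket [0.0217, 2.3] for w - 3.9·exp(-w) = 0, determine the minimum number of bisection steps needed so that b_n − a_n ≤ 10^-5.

18

Initial width b − a = 2.3 − 0.0217 = 2.278300.
After n steps the width is (b−a)/2^n; need (b−a)/2^n ≤ 10^-5.
So n ≥ log₂(2.278300/10^-5) = log₂(227830.0000) ≈ 17.7976.
Hence n = 18.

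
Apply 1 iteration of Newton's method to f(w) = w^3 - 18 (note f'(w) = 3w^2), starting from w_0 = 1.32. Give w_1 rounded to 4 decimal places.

w_0 = 1.320000: f = -15.700032, f' = 5.227200 → w_1 = 1.320000 - (-15.700032)/(5.227200) = 4.323526

4.3235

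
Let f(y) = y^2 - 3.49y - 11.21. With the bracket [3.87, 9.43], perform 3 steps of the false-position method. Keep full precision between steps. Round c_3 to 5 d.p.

5.43766

False-position update: c = (a·f(b) − b·f(a))/(f(b) − f(a)); replace the endpoint whose sign matches f(c).
f(3.870000) = -9.739400, f(9.430000) = 44.804200
step 1: c = 4.862803, f(c) = -4.534328 < 0 → new bracket [4.862803, 9.430000]
step 2: c = 5.282539, f(c) = -1.740839 < 0 → new bracket [5.282539, 9.430000]
step 3: c = 5.437659, f(c) = -0.619292 < 0 → new bracket [5.437659, 9.430000]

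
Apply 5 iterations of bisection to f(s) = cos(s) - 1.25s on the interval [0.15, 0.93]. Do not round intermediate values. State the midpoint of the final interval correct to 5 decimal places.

f(0.150000) = 0.801271, f(0.930000) = -0.564666 (opposite signs)
step 1: m = 0.540000, f(m) = 0.182709 > 0 → root in [0.540000, 0.930000]
step 2: m = 0.735000, f(m) = -0.176919 < 0 → root in [0.540000, 0.735000]
step 3: m = 0.637500, f(m) = 0.006711 > 0 → root in [0.637500, 0.735000]
step 4: m = 0.686250, f(m) = -0.084185 < 0 → root in [0.637500, 0.686250]
step 5: m = 0.661875, f(m) = -0.038503 < 0 → root in [0.637500, 0.661875]
Midpoint of [0.637500, 0.661875] = 0.649687

0.64969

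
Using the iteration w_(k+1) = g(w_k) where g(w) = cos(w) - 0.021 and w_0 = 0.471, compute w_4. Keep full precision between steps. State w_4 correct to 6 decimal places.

0.682348

w_1 = g(0.471000) = 0.870115
w_2 = g(0.870115) = 0.623739
w_3 = g(0.623739) = 0.790700
w_4 = g(0.790700) = 0.682348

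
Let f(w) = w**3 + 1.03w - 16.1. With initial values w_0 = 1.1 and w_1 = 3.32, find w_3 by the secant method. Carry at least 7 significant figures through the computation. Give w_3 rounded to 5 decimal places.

2.23371

f(w_0) = -13.636000, f(w_1) = 23.913968
w_2 = 3.320000 - (23.913968)·(3.320000 - 1.100000)/(23.913968 - (-13.636000)) = 1.906177; f(w_2) = -7.210523
w_3 = 1.906177 - (-7.210523)·(1.906177 - 3.320000)/(-7.210523 - (23.913968)) = 2.233713; f(w_3) = -2.654217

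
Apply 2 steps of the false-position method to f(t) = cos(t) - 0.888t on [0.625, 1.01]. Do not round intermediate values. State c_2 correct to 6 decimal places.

False-position update: c = (a·f(b) − b·f(a))/(f(b) − f(a)); replace the endpoint whose sign matches f(c).
f(0.625000) = 0.255963, f(1.010000) = -0.365019
step 1: c = 0.783693, f(c) = 0.012391 > 0 → new bracket [0.783693, 1.010000]
step 2: c = 0.791124, f(c) = 0.000529 > 0 → new bracket [0.791124, 1.010000]

0.791124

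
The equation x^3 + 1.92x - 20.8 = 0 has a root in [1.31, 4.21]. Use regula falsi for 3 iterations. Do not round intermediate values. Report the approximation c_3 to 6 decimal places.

f(1.310000) = -16.036709, f(4.210000) = 61.901661
step 1: c = 1.906708, f(c) = -10.207215 < 0 → new bracket [1.906708, 4.210000]
step 2: c = 2.232746, f(c) = -5.382551 < 0 → new bracket [2.232746, 4.210000]
step 3: c = 2.390920, f(c) = -2.541735 < 0 → new bracket [2.390920, 4.210000]

2.390920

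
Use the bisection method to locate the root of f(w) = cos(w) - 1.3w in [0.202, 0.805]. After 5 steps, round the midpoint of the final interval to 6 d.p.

f(0.202000) = 0.717067, f(0.805000) = -0.353389 (opposite signs)
step 1: m = 0.503500, f(m) = 0.221349 > 0 → root in [0.503500, 0.805000]
step 2: m = 0.654250, f(m) = -0.057020 < 0 → root in [0.503500, 0.654250]
step 3: m = 0.578875, f(m) = 0.084541 > 0 → root in [0.578875, 0.654250]
step 4: m = 0.616563, f(m) = 0.014340 > 0 → root in [0.616563, 0.654250]
step 5: m = 0.635406, f(m) = -0.021197 < 0 → root in [0.616563, 0.635406]
Midpoint of [0.616563, 0.635406] = 0.625984

0.625984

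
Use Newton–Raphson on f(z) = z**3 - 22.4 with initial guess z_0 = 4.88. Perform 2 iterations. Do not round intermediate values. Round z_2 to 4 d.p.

2.9648

f'(z) = 3z**2
z_0 = 4.880000: f = 93.814272, f' = 71.443200 → z_1 = 4.880000 - (93.814272)/(71.443200) = 3.566869
z_1 = 3.566869: f = 22.979690, f' = 38.167666 → z_2 = 3.566869 - (22.979690)/(38.167666) = 2.964797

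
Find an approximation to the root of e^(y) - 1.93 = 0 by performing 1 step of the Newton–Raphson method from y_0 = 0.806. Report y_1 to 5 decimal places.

0.66802

Newton update: y ← y − f(y)/f'(y).
f'(y) = e^(y)
y_0 = 0.806000: f = 0.308934, f' = 2.238934 → y_1 = 0.806000 - (0.308934)/(2.238934) = 0.668017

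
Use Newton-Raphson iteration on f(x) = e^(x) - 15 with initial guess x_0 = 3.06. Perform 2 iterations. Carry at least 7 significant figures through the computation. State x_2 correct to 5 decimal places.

f'(x) = e^(x)
x_0 = 3.060000: f = 6.327557, f' = 21.327557 → x_1 = 3.060000 - (6.327557)/(21.327557) = 2.763315
x_1 = 2.763315: f = 0.852313, f' = 15.852313 → x_2 = 2.763315 - (0.852313)/(15.852313) = 2.709550

2.70955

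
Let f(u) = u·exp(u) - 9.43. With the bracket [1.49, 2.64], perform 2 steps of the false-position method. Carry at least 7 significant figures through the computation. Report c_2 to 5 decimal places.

f(1.490000) = -2.818728, f(2.640000) = 27.564858
step 1: c = 1.596687, f(c) = -1.547713 < 0 → new bracket [1.596687, 2.640000]
step 2: c = 1.652153, f(c) = -0.808734 < 0 → new bracket [1.652153, 2.640000]

1.65215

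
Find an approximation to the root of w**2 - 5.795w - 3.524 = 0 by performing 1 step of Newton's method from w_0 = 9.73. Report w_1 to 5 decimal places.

f'(w) = 2w - 5.795
w_0 = 9.730000: f = 34.763550, f' = 13.665000 → w_1 = 9.730000 - (34.763550)/(13.665000) = 7.186015

7.18602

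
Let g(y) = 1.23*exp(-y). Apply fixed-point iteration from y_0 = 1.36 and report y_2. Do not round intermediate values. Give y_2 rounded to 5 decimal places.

0.89702

y_1 = g(1.360000) = 0.315693
y_2 = g(0.315693) = 0.897019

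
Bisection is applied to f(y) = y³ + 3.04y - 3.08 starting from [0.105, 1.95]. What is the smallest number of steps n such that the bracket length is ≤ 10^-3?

Initial width b − a = 1.95 − 0.105 = 1.845000.
After n steps the width is (b−a)/2^n; need (b−a)/2^n ≤ 10^-3.
So n ≥ log₂(1.845000/10^-3) = log₂(1845.0000) ≈ 10.8494.
Hence n = 11.

11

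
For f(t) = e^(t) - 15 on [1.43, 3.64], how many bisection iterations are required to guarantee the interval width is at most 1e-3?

12

Initial width b − a = 3.64 − 1.43 = 2.210000.
After n steps the width is (b−a)/2^n; need (b−a)/2^n ≤ 1e-3.
So n ≥ log₂(2.210000/1e-3) = log₂(2210.0000) ≈ 11.1098.
Hence n = 12.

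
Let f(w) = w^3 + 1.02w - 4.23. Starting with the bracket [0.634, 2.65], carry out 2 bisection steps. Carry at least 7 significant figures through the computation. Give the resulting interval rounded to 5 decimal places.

[1.13800, 1.64200]

f(0.634000) = -3.328480, f(2.650000) = 17.082625 (opposite signs)
step 1: m = 1.642000, f(m) = 1.871941 > 0 → root in [0.634000, 1.642000]
step 2: m = 1.138000, f(m) = -1.595480 < 0 → root in [1.138000, 1.642000]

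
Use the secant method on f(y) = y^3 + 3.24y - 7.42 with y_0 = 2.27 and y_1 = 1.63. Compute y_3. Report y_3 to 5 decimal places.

1.42136

Secant update: y_(k+1) = y_k − f(y_k)·(y_k − y_(k-1))/(f(y_k) − f(y_(k-1))).
f(y_0) = 11.631883, f(y_1) = 2.191947
y_2 = 1.630000 - (2.191947)·(1.630000 - 2.270000)/(2.191947 - (11.631883)) = 1.481392; f(y_2) = 0.630662
y_3 = 1.481392 - (0.630662)·(1.481392 - 1.630000)/(0.630662 - (2.191947)) = 1.421364; f(y_3) = 0.056768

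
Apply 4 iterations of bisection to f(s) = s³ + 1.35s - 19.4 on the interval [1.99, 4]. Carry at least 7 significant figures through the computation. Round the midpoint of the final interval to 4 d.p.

2.5553

f(1.990000) = -8.832901, f(4.000000) = 50.000000 (opposite signs)
step 1: m = 2.995000, f(m) = 11.508475 > 0 → root in [1.990000, 2.995000]
step 2: m = 2.492500, f(m) = -0.550329 < 0 → root in [2.492500, 2.995000]
step 3: m = 2.743750, f(m) = 4.959463 > 0 → root in [2.492500, 2.743750]
step 4: m = 2.618125, f(m) = 2.080612 > 0 → root in [2.492500, 2.618125]
Midpoint of [2.492500, 2.618125] = 2.555313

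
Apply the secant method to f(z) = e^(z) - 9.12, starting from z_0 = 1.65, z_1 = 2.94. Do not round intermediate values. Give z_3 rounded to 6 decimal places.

2.147296

f(z_0) = -3.913020, f(z_1) = 9.795846
z_2 = 2.940000 - (9.795846)·(2.940000 - 1.650000)/(9.795846 - (-3.913020)) = 2.018214; f(z_2) = -1.595127
z_3 = 2.018214 - (-1.595127)·(2.018214 - 2.940000)/(-1.595127 - (9.795846)) = 2.147296; f(z_3) = -0.558327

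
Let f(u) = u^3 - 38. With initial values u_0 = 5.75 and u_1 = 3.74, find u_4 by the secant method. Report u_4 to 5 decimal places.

3.36281

f(u_0) = 152.109375, f(u_1) = 14.313624
u_2 = 3.740000 - (14.313624)·(3.740000 - 5.750000)/(14.313624 - (152.109375)) = 3.531210; f(u_2) = 6.032223
u_3 = 3.531210 - (6.032223)·(3.531210 - 3.740000)/(6.032223 - (14.313624)) = 3.379126; f(u_3) = 0.584524
u_4 = 3.379126 - (0.584524)·(3.379126 - 3.531210)/(0.584524 - (6.032223)) = 3.362808; f(u_4) = 0.028231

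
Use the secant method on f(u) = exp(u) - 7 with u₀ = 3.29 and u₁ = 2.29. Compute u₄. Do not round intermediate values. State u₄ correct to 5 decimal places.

1.94824

f(u_0) = 19.842864, f(u_1) = 2.874938
u_2 = 2.290000 - (2.874938)·(2.290000 - 3.290000)/(2.874938 - (19.842864)) = 2.120566; f(u_2) = 1.335857
u_3 = 2.120566 - (1.335857)·(2.120566 - 2.290000)/(1.335857 - (2.874938)) = 1.973505; f(u_3) = 0.195854
u_4 = 1.973505 - (0.195854)·(1.973505 - 2.120566)/(0.195854 - (1.335857)) = 1.948240; f(u_4) = 0.016326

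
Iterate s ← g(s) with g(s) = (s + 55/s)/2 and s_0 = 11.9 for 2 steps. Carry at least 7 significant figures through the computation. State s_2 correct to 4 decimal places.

s_1 = g(11.900000) = 8.260924
s_2 = g(8.260924) = 7.459387

7.4594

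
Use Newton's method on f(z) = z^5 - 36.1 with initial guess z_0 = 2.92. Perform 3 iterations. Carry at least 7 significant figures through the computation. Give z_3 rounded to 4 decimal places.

2.0585

Newton update: z ← z − f(z)/f'(z).
f'(z) = 5z^4
z_0 = 2.920000: f = 176.182531, f' = 363.497485 → z_1 = 2.920000 - (176.182531)/(363.497485) = 2.435313
z_1 = 2.435313: f = 49.559172, f' = 175.868922 → z_2 = 2.435313 - (49.559172)/(175.868922) = 2.153517
z_2 = 2.153517: f = 10.217102, f' = 107.538285 → z_3 = 2.153517 - (10.217102)/(107.538285) = 2.058508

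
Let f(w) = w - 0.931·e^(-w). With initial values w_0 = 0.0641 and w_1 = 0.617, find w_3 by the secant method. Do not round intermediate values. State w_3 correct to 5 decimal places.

0.54156

f(w_0) = -0.809095, f(w_1) = 0.114669
w_2 = 0.617000 - (0.114669)·(0.617000 - 0.064100)/(0.114669 - (-0.809095)) = 0.548367; f(w_2) = 0.010349
w_3 = 0.548367 - (0.010349)·(0.548367 - 0.617000)/(0.010349 - (0.114669)) = 0.541558; f(w_3) = -0.000135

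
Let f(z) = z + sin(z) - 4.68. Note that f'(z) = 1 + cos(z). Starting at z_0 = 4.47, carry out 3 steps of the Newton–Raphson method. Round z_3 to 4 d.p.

z_0 = 4.470000: f = -1.180767, f' = 0.759978 → z_1 = 4.470000 - (-1.180767)/(0.759978) = 6.023687
z_1 = 6.023687: f = 1.087092, f' = 1.966519 → z_2 = 6.023687 - (1.087092)/(1.966519) = 5.470887
z_2 = 5.470887: f = 0.065017, f' = 1.687832 → z_3 = 5.470887 - (0.065017)/(1.687832) = 5.432366

5.4324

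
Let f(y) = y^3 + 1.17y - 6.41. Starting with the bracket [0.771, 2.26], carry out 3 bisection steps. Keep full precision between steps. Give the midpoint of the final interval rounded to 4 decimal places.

f(0.771000) = -5.049616, f(2.260000) = 7.777376 (opposite signs)
step 1: m = 1.515500, f(m) = -1.156155 < 0 → root in [1.515500, 2.260000]
step 2: m = 1.887750, f(m) = 2.525854 > 0 → root in [1.515500, 1.887750]
step 3: m = 1.701625, f(m) = 0.508003 > 0 → root in [1.515500, 1.701625]
Midpoint of [1.515500, 1.701625] = 1.608562

1.6086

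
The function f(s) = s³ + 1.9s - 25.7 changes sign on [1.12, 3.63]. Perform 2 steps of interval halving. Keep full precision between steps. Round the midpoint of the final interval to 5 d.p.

2.68875

f(1.120000) = -22.167072, f(3.630000) = 29.029147 (opposite signs)
step 1: m = 2.375000, f(m) = -7.791016 < 0 → root in [2.375000, 3.630000]
step 2: m = 3.002500, f(m) = 7.072306 > 0 → root in [2.375000, 3.002500]
Midpoint of [2.375000, 3.002500] = 2.688750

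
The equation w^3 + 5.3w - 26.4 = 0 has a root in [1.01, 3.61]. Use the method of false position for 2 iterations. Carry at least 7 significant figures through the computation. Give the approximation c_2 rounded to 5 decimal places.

2.22184

f(1.010000) = -20.016699, f(3.610000) = 39.778881
step 1: c = 1.880356, f(c) = -9.785672 < 0 → new bracket [1.880356, 3.610000]
step 2: c = 2.221844, f(c) = -3.655887 < 0 → new bracket [2.221844, 3.610000]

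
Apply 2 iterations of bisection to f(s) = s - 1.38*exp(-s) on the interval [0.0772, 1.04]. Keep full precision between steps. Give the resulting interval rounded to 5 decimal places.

f(0.077200) = -1.200272, f(1.040000) = 0.552233 (opposite signs)
step 1: m = 0.558600, f(m) = -0.230773 < 0 → root in [0.558600, 1.040000]
step 2: m = 0.799300, f(m) = 0.178792 > 0 → root in [0.558600, 0.799300]

[0.55860, 0.79930]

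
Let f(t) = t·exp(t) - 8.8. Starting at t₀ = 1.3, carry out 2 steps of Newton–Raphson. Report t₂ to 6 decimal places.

f'(t) = (t + 1)·exp(t)
t_0 = 1.300000: f = -4.029914, f' = 8.439382 → t_1 = 1.300000 - (-4.029914)/(8.439382) = 1.777513
t_1 = 1.777513: f = 1.714215, f' = 16.429341 → t_2 = 1.777513 - (1.714215)/(16.429341) = 1.673174

1.673174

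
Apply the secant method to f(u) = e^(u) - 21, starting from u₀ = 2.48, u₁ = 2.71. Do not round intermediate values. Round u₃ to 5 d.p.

3.02546

Secant update: u_(k+1) = u_k − f(u_k)·(u_k − u_(k-1))/(f(u_k) − f(u_(k-1))).
f(u_0) = -9.058736, f(u_1) = -5.970724
u_2 = 2.710000 - (-5.970724)·(2.710000 - 2.480000)/(-5.970724 - (-9.058736)) = 3.154709; f(u_2) = 2.446216
u_3 = 3.154709 - (2.446216)·(3.154709 - 2.710000)/(2.446216 - (-5.970724)) = 3.025463; f(u_3) = -0.396452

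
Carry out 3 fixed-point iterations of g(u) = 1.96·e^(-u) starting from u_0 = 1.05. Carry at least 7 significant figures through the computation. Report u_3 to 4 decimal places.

u_1 = g(1.050000) = 0.685878
u_2 = g(0.685878) = 0.987150
u_3 = g(0.987150) = 0.730369

0.7304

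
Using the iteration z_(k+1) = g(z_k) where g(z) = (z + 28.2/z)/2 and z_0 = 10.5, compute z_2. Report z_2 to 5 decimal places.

5.43511

z_1 = g(10.500000) = 6.592857
z_2 = g(6.592857) = 5.435107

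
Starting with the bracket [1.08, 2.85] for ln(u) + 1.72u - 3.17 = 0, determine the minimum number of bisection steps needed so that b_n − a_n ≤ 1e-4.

15

Initial width b − a = 2.85 − 1.08 = 1.770000.
After n steps the width is (b−a)/2^n; need (b−a)/2^n ≤ 1e-4.
So n ≥ log₂(1.770000/1e-4) = log₂(17700.0000) ≈ 14.1115.
Hence n = 15.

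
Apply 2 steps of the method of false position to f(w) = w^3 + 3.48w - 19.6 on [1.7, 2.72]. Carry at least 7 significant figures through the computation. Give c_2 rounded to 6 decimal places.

f(1.700000) = -8.771000, f(2.720000) = 9.989248
step 1: c = 2.176882, f(c) = -1.708613 < 0 → new bracket [2.176882, 2.720000]
step 2: c = 2.256211, f(c) = -0.263176 < 0 → new bracket [2.256211, 2.720000]

2.256211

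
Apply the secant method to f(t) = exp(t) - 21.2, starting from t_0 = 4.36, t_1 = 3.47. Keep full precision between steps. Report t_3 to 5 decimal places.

3.09251

f(t_0) = 57.057134, f(t_1) = 10.936742
t_2 = 3.470000 - (10.936742)·(3.470000 - 4.360000)/(10.936742 - (57.057134)) = 3.258950; f(t_2) = 4.822204
t_3 = 3.258950 - (4.822204)·(3.258950 - 3.470000)/(4.822204 - (10.936742)) = 3.092507; f(t_3) = 0.832236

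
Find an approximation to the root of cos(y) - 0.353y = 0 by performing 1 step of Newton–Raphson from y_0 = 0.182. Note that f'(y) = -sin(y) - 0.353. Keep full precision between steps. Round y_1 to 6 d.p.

1.903429

y_0 = 0.182000: f = 0.919238, f' = -0.533997 → y_1 = 0.182000 - (0.919238)/(-0.533997) = 1.903429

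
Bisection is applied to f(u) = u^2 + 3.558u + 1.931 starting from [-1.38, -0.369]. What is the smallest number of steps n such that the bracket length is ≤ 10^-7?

24

Initial width b − a = -0.369 − -1.38 = 1.011000.
After n steps the width is (b−a)/2^n; need (b−a)/2^n ≤ 10^-7.
So n ≥ log₂(1.011000/10^-7) = log₂(10110000.0000) ≈ 23.2693.
Hence n = 24.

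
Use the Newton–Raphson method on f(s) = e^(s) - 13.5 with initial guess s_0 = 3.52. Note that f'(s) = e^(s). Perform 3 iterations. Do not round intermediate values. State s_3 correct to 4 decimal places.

s_0 = 3.520000: f = 20.284428, f' = 33.784428 → s_1 = 3.520000 - (20.284428)/(33.784428) = 2.919592
s_1 = 2.919592: f = 5.033731, f' = 18.533731 → s_2 = 2.919592 - (5.033731)/(18.533731) = 2.647994
s_2 = 2.647994: f = 0.625674, f' = 14.125674 → s_3 = 2.647994 - (0.625674)/(14.125674) = 2.603701

2.6037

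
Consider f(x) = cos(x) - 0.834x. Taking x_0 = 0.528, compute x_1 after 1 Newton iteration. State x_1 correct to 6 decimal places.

Newton update: x ← x − f(x)/f'(x).
f'(x) = -sin(x) - 0.834
x_0 = 0.528000: f = 0.423464, f' = -1.337807 → x_1 = 0.528000 - (0.423464)/(-1.337807) = 0.844536

0.844536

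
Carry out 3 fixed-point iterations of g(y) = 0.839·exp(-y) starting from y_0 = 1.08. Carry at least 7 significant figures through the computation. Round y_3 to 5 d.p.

0.44640

y_1 = g(1.080000) = 0.284921
y_2 = g(0.284921) = 0.630990
y_3 = g(0.630990) = 0.446402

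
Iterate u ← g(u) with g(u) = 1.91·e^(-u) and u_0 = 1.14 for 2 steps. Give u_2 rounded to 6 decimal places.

u_1 = g(1.140000) = 0.610854
u_2 = g(0.610854) = 1.036914

1.036914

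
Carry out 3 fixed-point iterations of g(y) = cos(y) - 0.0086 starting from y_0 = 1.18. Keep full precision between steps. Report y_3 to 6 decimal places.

0.594923

y_1 = g(1.180000) = 0.372325
y_2 = g(0.372325) = 0.922884
y_3 = g(0.922884) = 0.594923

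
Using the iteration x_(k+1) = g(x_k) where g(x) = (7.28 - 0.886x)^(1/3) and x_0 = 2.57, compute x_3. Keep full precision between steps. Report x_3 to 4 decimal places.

x_1 = g(2.570000) = 1.710316
x_2 = g(1.710316) = 1.793045
x_3 = g(1.793045) = 1.785413

1.7854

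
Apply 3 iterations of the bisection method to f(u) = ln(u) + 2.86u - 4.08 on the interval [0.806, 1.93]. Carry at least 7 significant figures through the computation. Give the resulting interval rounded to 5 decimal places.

f(0.806000) = -1.990512, f(1.930000) = 2.097320 (opposite signs)
step 1: m = 1.368000, f(m) = 0.145830 > 0 → root in [0.806000, 1.368000]
step 2: m = 1.087000, f(m) = -0.887758 < 0 → root in [1.087000, 1.368000]
step 3: m = 1.227500, f(m) = -0.364370 < 0 → root in [1.227500, 1.368000]

[1.22750, 1.36800]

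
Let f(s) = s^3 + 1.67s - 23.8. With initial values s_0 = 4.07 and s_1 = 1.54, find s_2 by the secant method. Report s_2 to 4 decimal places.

Secant update: s_(k+1) = s_k − f(s_k)·(s_k − s_(k-1))/(f(s_k) − f(s_(k-1))).
f(s_0) = 50.416043, f(s_1) = -17.575936
s_2 = 1.540000 - (-17.575936)·(1.540000 - 4.070000)/(-17.575936 - (50.416043)) = 2.194005; f(s_2) = -9.574816

2.1940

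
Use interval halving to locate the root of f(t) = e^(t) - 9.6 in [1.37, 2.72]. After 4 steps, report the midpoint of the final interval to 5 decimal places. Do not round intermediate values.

f(1.370000) = -5.664649, f(2.720000) = 5.580322 (opposite signs)
step 1: m = 2.045000, f(m) = -1.870841 < 0 → root in [2.045000, 2.720000]
step 2: m = 2.382500, f(m) = 1.231949 > 0 → root in [2.045000, 2.382500]
step 3: m = 2.213750, f(m) = -0.450035 < 0 → root in [2.213750, 2.382500]
step 4: m = 2.298125, f(m) = 0.355498 > 0 → root in [2.213750, 2.298125]
Midpoint of [2.213750, 2.298125] = 2.255937

2.25594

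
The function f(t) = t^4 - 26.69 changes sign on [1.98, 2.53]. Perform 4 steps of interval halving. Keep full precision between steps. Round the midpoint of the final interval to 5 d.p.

2.27219

f(1.980000) = -11.320464, f(2.530000) = 14.281521 (opposite signs)
step 1: m = 2.255000, f(m) = -0.832521 < 0 → root in [2.255000, 2.530000]
step 2: m = 2.392500, f(m) = 6.074820 > 0 → root in [2.255000, 2.392500]
step 3: m = 2.323750, f(m) = 2.467992 > 0 → root in [2.255000, 2.323750]
step 4: m = 2.289375, f(m) = 0.780575 > 0 → root in [2.255000, 2.289375]
Midpoint of [2.255000, 2.289375] = 2.272187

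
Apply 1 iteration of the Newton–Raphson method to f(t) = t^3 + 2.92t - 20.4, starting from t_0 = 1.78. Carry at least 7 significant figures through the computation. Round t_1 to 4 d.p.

f'(t) = 3t^2 + 2.92
t_0 = 1.780000: f = -9.562648, f' = 12.425200 → t_1 = 1.780000 - (-9.562648)/(12.425200) = 2.549617

2.5496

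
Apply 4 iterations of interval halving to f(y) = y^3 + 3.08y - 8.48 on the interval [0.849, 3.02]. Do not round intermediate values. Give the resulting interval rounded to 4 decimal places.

[1.5274, 1.6631]

f(0.849000) = -5.253120, f(3.020000) = 28.365208 (opposite signs)
step 1: m = 1.934500, f(m) = 4.717720 > 0 → root in [0.849000, 1.934500]
step 2: m = 1.391750, f(m) = -1.497635 < 0 → root in [1.391750, 1.934500]
step 3: m = 1.663125, f(m) = 1.242603 > 0 → root in [1.391750, 1.663125]
step 4: m = 1.527438, f(m) = -0.211881 < 0 → root in [1.527438, 1.663125]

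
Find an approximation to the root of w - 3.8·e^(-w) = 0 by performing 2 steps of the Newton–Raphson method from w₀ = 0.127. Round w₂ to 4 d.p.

1.1482

f'(w) = 1 + 3.8·e^(-w)
w_0 = 0.127000: f = -3.219788, f' = 4.346788 → w_1 = 0.127000 - (-3.219788)/(4.346788) = 0.867728
w_1 = 0.867728: f = -0.727909, f' = 2.595637 → w_2 = 0.867728 - (-0.727909)/(2.595637) = 1.148164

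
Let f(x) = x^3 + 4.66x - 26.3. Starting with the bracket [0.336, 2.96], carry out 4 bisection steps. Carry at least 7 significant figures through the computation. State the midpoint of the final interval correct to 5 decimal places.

2.38600

f(0.336000) = -24.696307, f(2.960000) = 13.427936 (opposite signs)
step 1: m = 1.648000, f(m) = -14.144510 < 0 → root in [1.648000, 2.960000]
step 2: m = 2.304000, f(m) = -3.332770 < 0 → root in [2.304000, 2.960000]
step 3: m = 2.632000, f(m) = 4.198100 > 0 → root in [2.304000, 2.632000]
step 4: m = 2.468000, f(m) = 0.233527 > 0 → root in [2.304000, 2.468000]
Midpoint of [2.304000, 2.468000] = 2.386000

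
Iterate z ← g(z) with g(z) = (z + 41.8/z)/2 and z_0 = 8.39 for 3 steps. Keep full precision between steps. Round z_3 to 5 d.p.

z_1 = g(8.390000) = 6.686061
z_2 = g(6.686061) = 6.468937
z_3 = g(6.468937) = 6.465293

6.46529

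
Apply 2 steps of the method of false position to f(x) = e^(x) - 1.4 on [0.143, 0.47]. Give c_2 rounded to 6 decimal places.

False-position update: c = (a·f(b) − b·f(a))/(f(b) − f(a)); replace the endpoint whose sign matches f(c).
f(0.143000) = -0.246270, f(0.470000) = 0.199994
step 1: c = 0.323454, f(c) = -0.018107 < 0 → new bracket [0.323454, 0.470000]
step 2: c = 0.335621, f(c) = -0.001192 < 0 → new bracket [0.335621, 0.470000]

0.335621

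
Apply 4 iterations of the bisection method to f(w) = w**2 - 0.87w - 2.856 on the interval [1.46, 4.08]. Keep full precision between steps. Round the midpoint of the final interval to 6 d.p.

f(1.460000) = -1.994600, f(4.080000) = 10.240800 (opposite signs)
step 1: m = 2.770000, f(m) = 2.407000 > 0 → root in [1.460000, 2.770000]
step 2: m = 2.115000, f(m) = -0.222825 < 0 → root in [2.115000, 2.770000]
step 3: m = 2.442500, f(m) = 0.984831 > 0 → root in [2.115000, 2.442500]
step 4: m = 2.278750, f(m) = 0.354189 > 0 → root in [2.115000, 2.278750]
Midpoint of [2.115000, 2.278750] = 2.196875

2.196875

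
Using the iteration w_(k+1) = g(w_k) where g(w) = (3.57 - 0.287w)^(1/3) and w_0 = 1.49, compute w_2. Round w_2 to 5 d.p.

1.46584

w_1 = g(1.490000) = 1.464713
w_2 = g(1.464713) = 1.465839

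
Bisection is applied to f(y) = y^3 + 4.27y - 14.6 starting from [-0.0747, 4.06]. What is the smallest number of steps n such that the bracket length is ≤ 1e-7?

Initial width b − a = 4.06 − -0.0747 = 4.134700.
After n steps the width is (b−a)/2^n; need (b−a)/2^n ≤ 1e-7.
So n ≥ log₂(4.134700/1e-7) = log₂(41347000.0000) ≈ 25.3013.
Hence n = 26.

26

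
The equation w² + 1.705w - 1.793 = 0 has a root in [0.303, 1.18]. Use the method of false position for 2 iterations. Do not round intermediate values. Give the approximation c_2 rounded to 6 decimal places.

False-position update: c = (a·f(b) − b·f(a))/(f(b) − f(a)); replace the endpoint whose sign matches f(c).
f(0.303000) = -1.184576, f(1.180000) = 1.611300
step 1: c = 0.674573, f(c) = -0.187803 < 0 → new bracket [0.674573, 1.180000]
step 2: c = 0.727333, f(c) = -0.023883 < 0 → new bracket [0.727333, 1.180000]

0.727333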